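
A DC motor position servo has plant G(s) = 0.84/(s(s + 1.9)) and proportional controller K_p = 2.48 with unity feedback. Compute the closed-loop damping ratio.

ζ = 0.658

The closed-loop denominator is s(s+1.9) + 2.48·0.84 = s² + 1.9s + 2.083.
Matching s² + 2ζω_n s + ω_n²: ω_n = √2.083 = 1.443 rad/s and 2ζω_n = 1.9, so ζ = 1.9/(2·1.443) = 0.658.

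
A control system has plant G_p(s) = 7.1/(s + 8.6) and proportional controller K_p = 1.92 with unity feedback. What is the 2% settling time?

Closed-loop transfer function: T(s) = K_p·G_p(s)/(1 + K_p·G_p(s)) = 13.63/(s + 8.6 + 13.63) = 13.63/(s + 22.23).
Time constant τ = 1/22.23 = 0.04498 s, so the 2% settling time is about 4τ = 0.18 s.

T_s ≈ 0.18 s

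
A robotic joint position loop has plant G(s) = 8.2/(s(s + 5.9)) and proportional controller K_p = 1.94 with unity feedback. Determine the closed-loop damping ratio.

ζ = 0.74

The closed-loop denominator is s(s+5.9) + 1.94·8.2 = s² + 5.9s + 15.91.
Matching s² + 2ζω_n s + ω_n²: ω_n = √15.91 = 3.988 rad/s and 2ζω_n = 5.9, so ζ = 5.9/(2·3.988) = 0.74.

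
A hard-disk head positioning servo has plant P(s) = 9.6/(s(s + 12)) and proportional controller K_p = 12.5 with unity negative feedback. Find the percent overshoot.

12.8%

Closed-loop characteristic equation: s² + 12s + 120 = 0, so ω_n = 10.95 rad/s and ζ = 12/(2·10.95) = 0.5477.
%OS = 100·exp(−πζ/√(1−ζ²)) = 100·exp(−π·0.5477/√0.7) = 12.8%.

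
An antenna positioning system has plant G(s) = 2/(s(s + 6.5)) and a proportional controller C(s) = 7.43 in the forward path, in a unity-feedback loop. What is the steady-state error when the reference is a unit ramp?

0.437

The loop has one pole at the origin (type 1). Velocity error constant K_v = lim_{s→0} s·C(s)G(s) = 7.43·2/6.5 = 2.286.
Steady-state error to a unit ramp: e_ss = 1/K_v = 0.437.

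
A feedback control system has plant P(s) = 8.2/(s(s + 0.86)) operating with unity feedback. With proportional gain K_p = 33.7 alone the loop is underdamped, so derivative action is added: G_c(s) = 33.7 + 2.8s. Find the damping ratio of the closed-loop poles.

Forward path: (33.7 + 2.8s)·8.2/(s(s+0.86)). The closed-loop characteristic equation is s² + (0.86 + 8.2·2.8)s + 8.2·33.7 = 0.
That is s² + 23.82s + 276.3 = 0, so ω_n = 16.62 rad/s and ζ = 23.82/(2·16.62) = 0.7165.

ζ = 0.716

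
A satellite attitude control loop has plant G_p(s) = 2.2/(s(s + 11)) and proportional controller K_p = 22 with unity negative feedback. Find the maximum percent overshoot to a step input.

1.73%

Closed-loop characteristic equation: s² + 11s + 48.4 = 0, so ω_n = 6.957 rad/s and ζ = 11/(2·6.957) = 0.7906.
%OS = 100·exp(−πζ/√(1−ζ²)) = 100·exp(−π·0.7906/√0.375) = 1.73%.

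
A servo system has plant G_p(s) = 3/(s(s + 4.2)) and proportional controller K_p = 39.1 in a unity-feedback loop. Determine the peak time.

T_p = 0.296 s

From 1 + K_pG_p(s) = 0: s² + 4.2s + 117.3 = 0 ⇒ ω_n = 10.83, ζ = 0.1939.
Damped frequency ω_d = ω_n√(1−ζ²) = 10.62 rad/s, so peak time T_p = π/ω_d = 0.296 s.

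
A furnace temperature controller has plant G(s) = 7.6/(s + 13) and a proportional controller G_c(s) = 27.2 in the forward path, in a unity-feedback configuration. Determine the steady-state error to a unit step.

The loop is type 0. Static position error constant K_pos = G_c(0)·G(0) = 27.2·0.5846 = 15.9.
Steady-state error to a unit step: e_ss = 1/(1+K_pos) = 1/16.9 = 0.0592.

0.0592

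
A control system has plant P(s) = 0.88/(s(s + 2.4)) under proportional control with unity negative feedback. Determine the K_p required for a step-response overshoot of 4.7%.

K_p = 3.36

From %OS = 100·exp(−πζ/√(1−ζ²)) = 4.7%, ζ = −ln(0.047)/√(π²+ln²(0.047)) = 0.6975.
Characteristic equation s² + 2.4s + 0.88K_p = 0 gives ζ = 2.4/(2√(0.88K_p)).
Setting ζ = 0.6975: √(0.88K_p) = 2.4/(2·0.6975) = 1.721, so K_p = 2.96/0.88 = 3.36.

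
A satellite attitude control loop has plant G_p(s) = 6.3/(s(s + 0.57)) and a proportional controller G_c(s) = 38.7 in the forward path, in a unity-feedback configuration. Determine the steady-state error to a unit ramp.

The loop has one pole at the origin (type 1). Velocity error constant K_v = lim_{s→0} s·G_c(s)G_p(s) = 38.7·6.3/0.57 = 427.7.
Steady-state error to a unit ramp: e_ss = 1/K_v = 0.00234.

0.00234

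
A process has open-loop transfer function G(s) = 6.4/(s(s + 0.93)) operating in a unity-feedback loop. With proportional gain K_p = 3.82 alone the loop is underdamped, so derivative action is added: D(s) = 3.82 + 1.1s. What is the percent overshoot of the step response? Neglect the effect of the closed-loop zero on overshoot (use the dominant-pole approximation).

Forward path: (3.82 + 1.1s)·6.4/(s(s+0.93)). The closed-loop characteristic equation is s² + (0.93 + 6.4·1.1)s + 6.4·3.82 = 0.
That is s² + 7.97s + 24.45 = 0, so ω_n = 4.944 rad/s and ζ = 7.97/(2·4.944) = 0.8059.
%OS = 100·exp(−πζ/√(1−ζ²)) = 1.39%.

1.39%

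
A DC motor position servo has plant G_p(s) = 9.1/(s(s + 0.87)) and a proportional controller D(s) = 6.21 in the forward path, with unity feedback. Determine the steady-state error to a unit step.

0

The open loop D(s)G_p(s) has a pole at the origin (type 1), so the static position error constant is infinite and e_ss = 1/(1+∞) = 0.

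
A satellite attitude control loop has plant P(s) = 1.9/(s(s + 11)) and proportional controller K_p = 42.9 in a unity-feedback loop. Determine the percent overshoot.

8.95%

The closed-loop denominator s² + 11s + 81.51 gives ω_n = √81.51 = 9.028 and ζ = 11/(2ω_n) = 0.6092.
%OS = 100·exp(−πζ/√(1−ζ²)) = 100·exp(−π·0.6092/√0.6289) = 8.95%.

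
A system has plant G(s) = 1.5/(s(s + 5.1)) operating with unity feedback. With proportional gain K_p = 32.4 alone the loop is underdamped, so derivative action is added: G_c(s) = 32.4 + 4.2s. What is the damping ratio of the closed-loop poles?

ζ = 0.818

Forward path: (32.4 + 4.2s)·1.5/(s(s+5.1)). The closed-loop characteristic equation is s² + (5.1 + 1.5·4.2)s + 1.5·32.4 = 0.
That is s² + 11.4s + 48.6 = 0, so ω_n = 6.971 rad/s and ζ = 11.4/(2·6.971) = 0.8176.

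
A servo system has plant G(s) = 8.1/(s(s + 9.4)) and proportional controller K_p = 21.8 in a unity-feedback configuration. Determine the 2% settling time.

T_s ≈ 0.851 s

From 1 + K_pG(s) = 0: s² + 9.4s + 176.6 = 0 ⇒ ω_n = 13.29, ζ = 0.3537.
2% settling time T_s ≈ 4/(ζω_n) = 4/4.7 = 0.851 s.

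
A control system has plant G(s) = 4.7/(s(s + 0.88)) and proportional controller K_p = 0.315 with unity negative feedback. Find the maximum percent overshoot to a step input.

29.6%

The closed-loop denominator s² + 0.88s + 1.481 gives ω_n = √1.481 = 1.217 and ζ = 0.88/(2ω_n) = 0.3616.
%OS = 100·exp(−πζ/√(1−ζ²)) = 100·exp(−π·0.3616/√0.8692) = 29.6%.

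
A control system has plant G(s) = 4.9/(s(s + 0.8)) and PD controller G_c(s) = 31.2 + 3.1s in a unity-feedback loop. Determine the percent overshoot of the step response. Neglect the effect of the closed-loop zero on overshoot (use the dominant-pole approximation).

Forward path: (31.2 + 3.1s)·4.9/(s(s+0.8)). The closed-loop characteristic equation is s² + (0.8 + 4.9·3.1)s + 4.9·31.2 = 0.
That is s² + 15.99s + 152.9 = 0, so ω_n = 12.36 rad/s and ζ = 15.99/(2·12.36) = 0.6466.
%OS = 100·exp(−πζ/√(1−ζ²)) = 6.97%.

6.97%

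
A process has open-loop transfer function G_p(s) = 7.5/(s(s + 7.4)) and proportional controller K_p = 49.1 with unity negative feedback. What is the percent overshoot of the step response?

The closed-loop denominator s² + 7.4s + 368.2 gives ω_n = √368.2 = 19.19 and ζ = 7.4/(2ω_n) = 0.1928.
%OS = 100·exp(−πζ/√(1−ζ²)) = 100·exp(−π·0.1928/√0.9628) = 53.9%.

53.9%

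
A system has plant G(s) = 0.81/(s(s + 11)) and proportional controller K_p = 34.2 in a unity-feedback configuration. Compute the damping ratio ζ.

1 + K_p·G(s) = 0 gives s² + 11s + 27.7 = 0.
So ω_n² = 27.7 ⇒ ω_n = 5.263 rad/s, and ζ = 11/(2ω_n) = 1.04.

ζ = 1.04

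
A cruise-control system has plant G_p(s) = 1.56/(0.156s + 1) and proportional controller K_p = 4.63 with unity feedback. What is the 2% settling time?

Closed loop: T(s) = K_p·G_p/(1+K_p·G_p) = 7.223/(0.156s + 1 + 7.223), with pole at s = −(1 + 7.223)/0.156 = −52.71.
τ = 1/52.71 = 0.01897 s, so 2% settling time ≈ 4τ = 0.0759 s.

T_s ≈ 0.0759 s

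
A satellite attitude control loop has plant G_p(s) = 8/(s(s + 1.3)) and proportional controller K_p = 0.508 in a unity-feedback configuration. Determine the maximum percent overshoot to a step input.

The closed-loop denominator s² + 1.3s + 4.064 gives ω_n = √4.064 = 2.016 and ζ = 1.3/(2ω_n) = 0.3224.
%OS = 100·exp(−πζ/√(1−ζ²)) = 100·exp(−π·0.3224/√0.896) = 34.3%.

34.3%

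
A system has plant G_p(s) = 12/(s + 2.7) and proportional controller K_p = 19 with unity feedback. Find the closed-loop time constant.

Closed-loop transfer function: T(s) = K_p·G_p(s)/(1 + K_p·G_p(s)) = 228/(s + 2.7 + 228) = 228/(s + 230.7).
Time constant τ = 1/230.7 = 0.00433 s.

τ = 0.00433 s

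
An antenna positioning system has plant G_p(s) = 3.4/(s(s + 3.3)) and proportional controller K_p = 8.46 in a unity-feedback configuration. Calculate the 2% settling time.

T_s ≈ 2.42 s

Closed-loop characteristic equation: s² + 3.3s + 28.76 = 0, so ω_n = 5.363 rad/s and ζ = 3.3/(2·5.363) = 0.3077.
2% settling time T_s ≈ 4/(ζω_n) = 4/1.65 = 2.42 s.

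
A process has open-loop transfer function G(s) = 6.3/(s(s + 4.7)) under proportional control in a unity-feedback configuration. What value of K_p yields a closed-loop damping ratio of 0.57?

K_p = 2.7

Closed-loop characteristic equation: s² + 4.7s + K_p·6.3 = 0.
So ω_n = √(6.3K_p) and 2ζω_n = 4.7, giving ζ = 4.7/(2√(6.3K_p)).
Setting ζ = 0.57: √(6.3K_p) = 4.7/(2·0.57) = 4.123, so K_p = 17/6.3 = 2.7.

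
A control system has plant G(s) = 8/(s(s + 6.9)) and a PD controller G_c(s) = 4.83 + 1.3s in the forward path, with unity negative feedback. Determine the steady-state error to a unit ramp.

The loop has one pole at the origin (type 1). Velocity error constant K_v = lim_{s→0} s·G_c(s)G(s) = 4.83·8/6.9 = 5.6.
Steady-state error to a unit ramp: e_ss = 1/K_v = 0.179.

0.179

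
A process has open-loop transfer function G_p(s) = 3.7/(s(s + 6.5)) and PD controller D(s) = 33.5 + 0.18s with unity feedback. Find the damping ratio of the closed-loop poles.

ζ = 0.322

Forward path: (33.5 + 0.18s)·3.7/(s(s+6.5)). The closed-loop characteristic equation is s² + (6.5 + 3.7·0.18)s + 3.7·33.5 = 0.
That is s² + 7.166s + 124 = 0, so ω_n = 11.13 rad/s and ζ = 7.166/(2·11.13) = 0.3218.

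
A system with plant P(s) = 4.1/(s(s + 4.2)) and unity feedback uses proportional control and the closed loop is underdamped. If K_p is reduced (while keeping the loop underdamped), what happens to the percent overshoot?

decrease

ζ = 4.2/(2√(4.1K_p)) rises as K_p falls; higher damping means less overshoot.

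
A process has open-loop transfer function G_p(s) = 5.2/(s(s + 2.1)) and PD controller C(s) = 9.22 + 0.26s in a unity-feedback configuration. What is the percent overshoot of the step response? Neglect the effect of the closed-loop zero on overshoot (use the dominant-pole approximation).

Forward path: (9.22 + 0.26s)·5.2/(s(s+2.1)). The closed-loop characteristic equation is s² + (2.1 + 5.2·0.26)s + 5.2·9.22 = 0.
That is s² + 3.452s + 47.94 = 0, so ω_n = 6.924 rad/s and ζ = 3.452/(2·6.924) = 0.2493.
%OS = 100·exp(−πζ/√(1−ζ²)) = 44.5%.

44.5%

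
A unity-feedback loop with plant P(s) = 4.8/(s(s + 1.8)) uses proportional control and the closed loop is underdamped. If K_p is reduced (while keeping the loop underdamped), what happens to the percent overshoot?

decrease

ζ = 1.8/(2√(4.8K_p)) rises as K_p falls; higher damping means less overshoot.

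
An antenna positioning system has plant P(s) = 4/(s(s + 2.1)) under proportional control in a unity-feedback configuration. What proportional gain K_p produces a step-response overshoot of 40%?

From %OS = 100·exp(−πζ/√(1−ζ²)) = 40%, ζ = −ln(0.4)/√(π²+ln²(0.4)) = 0.28.
Characteristic equation s² + 2.1s + 4K_p = 0 gives ζ = 2.1/(2√(4K_p)).
Setting ζ = 0.28: √(4K_p) = 2.1/(2·0.28) = 3.75, so K_p = 14.06/4 = 3.52.

K_p = 3.52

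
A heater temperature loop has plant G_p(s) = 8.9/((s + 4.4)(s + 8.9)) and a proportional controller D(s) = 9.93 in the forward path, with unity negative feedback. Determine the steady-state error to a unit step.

0.307

The loop is type 0. Static position error constant K_pos = D(0)·G_p(0) = 9.93·0.2273 = 2.257.
Steady-state error to a unit step: e_ss = 1/(1+K_pos) = 1/3.257 = 0.307.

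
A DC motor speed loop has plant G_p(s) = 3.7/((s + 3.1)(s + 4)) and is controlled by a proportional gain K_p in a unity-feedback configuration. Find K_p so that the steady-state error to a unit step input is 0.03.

K_p = 108

The loop is type 0, so e_ss(step) = 1/(1 + K_pos) with K_pos = K_p·G_p(0).
G_p(0) = 0.2984. Require 1/(1 + K_p·0.2984) = 0.03, so 1 + 0.2984·K_p = 33.33.
K_p = (33.33 − 1)/0.2984 = 108.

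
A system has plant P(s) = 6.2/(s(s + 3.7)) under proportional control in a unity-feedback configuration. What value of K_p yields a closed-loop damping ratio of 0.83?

K_p = 0.801

Closed-loop characteristic equation: s² + 3.7s + K_p·6.2 = 0.
So ω_n = √(6.2K_p) and 2ζω_n = 3.7, giving ζ = 3.7/(2√(6.2K_p)).
Setting ζ = 0.83: √(6.2K_p) = 3.7/(2·0.83) = 2.229, so K_p = 4.968/6.2 = 0.801.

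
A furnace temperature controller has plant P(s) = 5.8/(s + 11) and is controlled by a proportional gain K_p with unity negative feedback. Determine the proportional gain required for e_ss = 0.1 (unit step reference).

For a type-0 loop with proportional control, e_ss = 1/(1 + K_p·P(0)).
P(0) = 0.5273. Require 1/(1 + K_p·0.5273) = 0.1, so 1 + 0.5273·K_p = 10.
K_p = (10 − 1)/0.5273 = 17.1.

K_p = 17.1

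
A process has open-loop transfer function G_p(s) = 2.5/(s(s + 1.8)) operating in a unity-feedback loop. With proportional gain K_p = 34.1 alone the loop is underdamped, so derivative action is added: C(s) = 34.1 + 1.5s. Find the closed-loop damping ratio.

ζ = 0.301

Forward path: (34.1 + 1.5s)·2.5/(s(s+1.8)). The closed-loop characteristic equation is s² + (1.8 + 2.5·1.5)s + 2.5·34.1 = 0.
That is s² + 5.55s + 85.25 = 0, so ω_n = 9.233 rad/s and ζ = 5.55/(2·9.233) = 0.3005.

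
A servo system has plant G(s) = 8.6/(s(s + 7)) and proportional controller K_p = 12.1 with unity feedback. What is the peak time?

T_p = 0.328 s

Closed-loop characteristic equation: s² + 7s + 104.1 = 0, so ω_n = 10.2 rad/s and ζ = 7/(2·10.2) = 0.3431.
Damped frequency ω_d = ω_n√(1−ζ²) = 9.582 rad/s, so peak time T_p = π/ω_d = 0.328 s.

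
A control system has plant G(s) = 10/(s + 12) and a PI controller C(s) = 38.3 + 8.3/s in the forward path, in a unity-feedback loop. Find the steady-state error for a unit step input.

The open loop C(s)G(s) has a pole at the origin (type 1), so the static position error constant is infinite and e_ss = 1/(1+∞) = 0.

0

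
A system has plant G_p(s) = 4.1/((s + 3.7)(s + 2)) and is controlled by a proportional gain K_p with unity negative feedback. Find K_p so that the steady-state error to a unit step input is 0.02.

The loop is type 0, so e_ss(step) = 1/(1 + K_pos) with K_pos = K_p·G_p(0).
G_p(0) = 0.5541. Require 1/(1 + K_p·0.5541) = 0.02, so 1 + 0.5541·K_p = 50.
K_p = (50 − 1)/0.5541 = 88.4.

K_p = 88.4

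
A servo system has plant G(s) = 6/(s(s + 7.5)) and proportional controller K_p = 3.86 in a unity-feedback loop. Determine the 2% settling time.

Closed-loop characteristic equation: s² + 7.5s + 23.16 = 0, so ω_n = 4.812 rad/s and ζ = 7.5/(2·4.812) = 0.7792.
2% settling time T_s ≈ 4/(ζω_n) = 4/3.75 = 1.07 s.

T_s ≈ 1.07 s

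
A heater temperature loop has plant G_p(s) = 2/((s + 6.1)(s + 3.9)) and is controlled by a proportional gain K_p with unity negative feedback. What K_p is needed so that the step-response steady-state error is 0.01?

Steady-state error for a unit step on this type-0 loop is 1/(1 + K_p·G_p(0)).
G_p(0) = 0.08407. Require 1/(1 + K_p·0.08407) = 0.01, so 1 + 0.08407·K_p = 100.
K_p = (100 − 1)/0.08407 = 1180.

K_p = 1180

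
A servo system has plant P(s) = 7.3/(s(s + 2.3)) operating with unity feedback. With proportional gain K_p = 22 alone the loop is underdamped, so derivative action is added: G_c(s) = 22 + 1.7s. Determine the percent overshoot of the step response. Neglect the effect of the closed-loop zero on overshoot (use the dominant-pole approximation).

10.7%

Forward path: (22 + 1.7s)·7.3/(s(s+2.3)). The closed-loop characteristic equation is s² + (2.3 + 7.3·1.7)s + 7.3·22 = 0.
That is s² + 14.71s + 160.6 = 0, so ω_n = 12.67 rad/s and ζ = 14.71/(2·12.67) = 0.5804.
%OS = 100·exp(−πζ/√(1−ζ²)) = 10.7%.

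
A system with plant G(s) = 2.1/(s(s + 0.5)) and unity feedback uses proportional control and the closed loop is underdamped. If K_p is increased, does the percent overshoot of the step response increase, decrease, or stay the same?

ζ = 0.5/(2√(2.1K_p)) decreases as K_p grows; lower damping means more overshoot.

increase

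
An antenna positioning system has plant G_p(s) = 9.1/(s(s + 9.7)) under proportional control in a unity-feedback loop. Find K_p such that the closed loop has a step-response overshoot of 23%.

K_p = 14.4

From %OS = 100·exp(−πζ/√(1−ζ²)) = 23%, ζ = −ln(0.23)/√(π²+ln²(0.23)) = 0.4237.
Characteristic equation s² + 9.7s + 9.1K_p = 0 gives ζ = 9.7/(2√(9.1K_p)).
Setting ζ = 0.4237: √(9.1K_p) = 9.7/(2·0.4237) = 11.45, so K_p = 131/9.1 = 14.4.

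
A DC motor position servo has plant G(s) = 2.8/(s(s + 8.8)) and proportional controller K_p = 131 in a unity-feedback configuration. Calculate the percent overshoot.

Closed-loop characteristic equation: s² + 8.8s + 366.8 = 0, so ω_n = 19.15 rad/s and ζ = 8.8/(2·19.15) = 0.2297.
%OS = 100·exp(−πζ/√(1−ζ²)) = 100·exp(−π·0.2297/√0.9472) = 47.6%.

47.6%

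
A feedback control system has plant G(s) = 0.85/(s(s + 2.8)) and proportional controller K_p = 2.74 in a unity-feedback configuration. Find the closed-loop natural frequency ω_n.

1 + K_p·G(s) = 0 gives s² + 2.8s + 2.329 = 0.
Matching s² + 2ζω_n s + ω_n²: ω_n = √2.329 = 1.526 rad/s and 2ζω_n = 2.8, so ζ = 2.8/(2·1.526) = 0.917.

ω_n = 1.53 rad/s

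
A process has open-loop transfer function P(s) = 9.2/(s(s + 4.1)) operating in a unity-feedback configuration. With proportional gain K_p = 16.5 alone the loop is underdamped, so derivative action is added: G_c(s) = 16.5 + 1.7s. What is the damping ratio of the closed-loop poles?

Forward path: (16.5 + 1.7s)·9.2/(s(s+4.1)). The closed-loop characteristic equation is s² + (4.1 + 9.2·1.7)s + 9.2·16.5 = 0.
That is s² + 19.74s + 151.8 = 0, so ω_n = 12.32 rad/s and ζ = 19.74/(2·12.32) = 0.8011.

ζ = 0.801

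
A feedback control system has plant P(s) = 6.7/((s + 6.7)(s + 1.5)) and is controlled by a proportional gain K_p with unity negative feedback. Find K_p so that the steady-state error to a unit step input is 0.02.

K_p = 73.5

For a type-0 loop with proportional control, e_ss = 1/(1 + K_p·P(0)).
P(0) = 0.6667. Require 1/(1 + K_p·0.6667) = 0.02, so 1 + 0.6667·K_p = 50.
K_p = (50 − 1)/0.6667 = 73.5.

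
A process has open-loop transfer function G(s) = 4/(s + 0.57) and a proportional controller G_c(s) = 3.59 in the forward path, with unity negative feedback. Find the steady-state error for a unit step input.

0.0382

The loop is type 0. Static position error constant K_pos = G_c(0)·G(0) = 3.59·7.018 = 25.19.
Steady-state error to a unit step: e_ss = 1/(1+K_pos) = 1/26.19 = 0.0382.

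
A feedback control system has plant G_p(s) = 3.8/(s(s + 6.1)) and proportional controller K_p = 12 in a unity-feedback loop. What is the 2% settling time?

From 1 + K_pG_p(s) = 0: s² + 6.1s + 45.6 = 0 ⇒ ω_n = 6.753, ζ = 0.4517.
2% settling time T_s ≈ 4/(ζω_n) = 4/3.05 = 1.31 s.

T_s ≈ 1.31 s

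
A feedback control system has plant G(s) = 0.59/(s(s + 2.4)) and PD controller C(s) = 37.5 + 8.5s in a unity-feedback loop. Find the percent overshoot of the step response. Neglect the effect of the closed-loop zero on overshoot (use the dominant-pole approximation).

1.79%

Forward path: (37.5 + 8.5s)·0.59/(s(s+2.4)). The closed-loop characteristic equation is s² + (2.4 + 0.59·8.5)s + 0.59·37.5 = 0.
That is s² + 7.415s + 22.12 = 0, so ω_n = 4.704 rad/s and ζ = 7.415/(2·4.704) = 0.7882.
%OS = 100·exp(−πζ/√(1−ζ²)) = 1.79%.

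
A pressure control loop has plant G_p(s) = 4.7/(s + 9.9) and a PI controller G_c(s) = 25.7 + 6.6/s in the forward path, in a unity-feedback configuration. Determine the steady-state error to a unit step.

0

The open loop G_c(s)G_p(s) has a pole at the origin (type 1), so the static position error constant is infinite and e_ss = 1/(1+∞) = 0.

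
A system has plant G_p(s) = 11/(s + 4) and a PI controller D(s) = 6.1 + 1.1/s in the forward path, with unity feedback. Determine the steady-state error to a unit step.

The open loop D(s)G_p(s) has a pole at the origin (type 1), so the static position error constant is infinite and e_ss = 1/(1+∞) = 0.

0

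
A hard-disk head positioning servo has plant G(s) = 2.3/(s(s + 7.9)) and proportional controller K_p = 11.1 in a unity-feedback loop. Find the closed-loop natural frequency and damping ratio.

ω_n = 5.05 rad/s, ζ = 0.782

The closed-loop denominator is s(s+7.9) + 11.1·2.3 = s² + 7.9s + 25.53.
Matching s² + 2ζω_n s + ω_n²: ω_n = √25.53 = 5.053 rad/s and 2ζω_n = 7.9, so ζ = 7.9/(2·5.053) = 0.782.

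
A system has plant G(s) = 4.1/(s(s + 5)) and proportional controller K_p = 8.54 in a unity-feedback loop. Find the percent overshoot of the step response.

23.1%

From 1 + K_pG(s) = 0: s² + 5s + 35.01 = 0 ⇒ ω_n = 5.917, ζ = 0.4225.
%OS = 100·exp(−πζ/√(1−ζ²)) = 100·exp(−π·0.4225/√0.8215) = 23.1%.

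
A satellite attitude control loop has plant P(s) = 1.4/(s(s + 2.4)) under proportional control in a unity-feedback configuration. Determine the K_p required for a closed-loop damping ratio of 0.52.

Closed-loop characteristic equation: s² + 2.4s + K_p·1.4 = 0.
So ω_n = √(1.4K_p) and 2ζω_n = 2.4, giving ζ = 2.4/(2√(1.4K_p)).
Setting ζ = 0.52: √(1.4K_p) = 2.4/(2·0.52) = 2.308, so K_p = 5.325/1.4 = 3.8.

K_p = 3.8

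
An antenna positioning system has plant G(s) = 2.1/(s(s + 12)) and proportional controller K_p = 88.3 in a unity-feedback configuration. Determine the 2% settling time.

T_s ≈ 0.667 s

From 1 + K_pG(s) = 0: s² + 12s + 185.4 = 0 ⇒ ω_n = 13.62, ζ = 0.4406.
2% settling time T_s ≈ 4/(ζω_n) = 4/6 = 0.667 s.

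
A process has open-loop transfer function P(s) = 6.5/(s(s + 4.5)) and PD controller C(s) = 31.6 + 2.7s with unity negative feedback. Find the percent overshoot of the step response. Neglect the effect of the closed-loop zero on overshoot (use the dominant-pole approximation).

Forward path: (31.6 + 2.7s)·6.5/(s(s+4.5)). The closed-loop characteristic equation is s² + (4.5 + 6.5·2.7)s + 6.5·31.6 = 0.
That is s² + 22.05s + 205.4 = 0, so ω_n = 14.33 rad/s and ζ = 22.05/(2·14.33) = 0.7693.
%OS = 100·exp(−πζ/√(1−ζ²)) = 2.28%.

2.28%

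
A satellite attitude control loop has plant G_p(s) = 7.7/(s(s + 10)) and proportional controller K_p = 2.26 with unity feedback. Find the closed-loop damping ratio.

ζ = 1.2

1 + K_p·G_p(s) = 0 gives s² + 10s + 17.4 = 0.
Matching s² + 2ζω_n s + ω_n²: ω_n = √17.4 = 4.172 rad/s and 2ζω_n = 10, so ζ = 10/(2·4.172) = 1.2.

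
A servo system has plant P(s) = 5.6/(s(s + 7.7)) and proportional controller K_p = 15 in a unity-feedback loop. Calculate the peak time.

T_p = 0.378 s

Closed-loop characteristic equation: s² + 7.7s + 84 = 0, so ω_n = 9.165 rad/s and ζ = 7.7/(2·9.165) = 0.4201.
Damped frequency ω_d = ω_n√(1−ζ²) = 8.317 rad/s, so peak time T_p = π/ω_d = 0.378 s.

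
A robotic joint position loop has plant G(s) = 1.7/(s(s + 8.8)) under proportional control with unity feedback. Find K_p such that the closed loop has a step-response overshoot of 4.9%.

K_p = 23.7

From %OS = 100·exp(−πζ/√(1−ζ²)) = 4.9%, ζ = −ln(0.049)/√(π²+ln²(0.049)) = 0.6925.
Characteristic equation s² + 8.8s + 1.7K_p = 0 gives ζ = 8.8/(2√(1.7K_p)).
Setting ζ = 0.6925: √(1.7K_p) = 8.8/(2·0.6925) = 6.353, so K_p = 40.37/1.7 = 23.7.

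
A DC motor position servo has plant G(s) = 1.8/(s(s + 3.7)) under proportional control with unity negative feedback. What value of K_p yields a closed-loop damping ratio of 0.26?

Closed-loop characteristic equation: s² + 3.7s + K_p·1.8 = 0.
So ω_n = √(1.8K_p) and 2ζω_n = 3.7, giving ζ = 3.7/(2√(1.8K_p)).
Setting ζ = 0.26: √(1.8K_p) = 3.7/(2·0.26) = 7.115, so K_p = 50.63/1.8 = 28.1.

K_p = 28.1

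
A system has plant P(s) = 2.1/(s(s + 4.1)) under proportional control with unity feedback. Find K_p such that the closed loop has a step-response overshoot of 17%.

From %OS = 100·exp(−πζ/√(1−ζ²)) = 17%, ζ = −ln(0.17)/√(π²+ln²(0.17)) = 0.4913.
Characteristic equation s² + 4.1s + 2.1K_p = 0 gives ζ = 4.1/(2√(2.1K_p)).
Setting ζ = 0.4913: √(2.1K_p) = 4.1/(2·0.4913) = 4.173, so K_p = 17.41/2.1 = 8.29.

K_p = 8.29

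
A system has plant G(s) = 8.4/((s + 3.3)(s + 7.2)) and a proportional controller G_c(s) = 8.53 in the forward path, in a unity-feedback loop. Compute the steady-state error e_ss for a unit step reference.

0.249

The loop is type 0. Static position error constant K_pos = G_c(0)·G(0) = 8.53·0.3535 = 3.016.
Steady-state error to a unit step: e_ss = 1/(1+K_pos) = 1/4.016 = 0.249.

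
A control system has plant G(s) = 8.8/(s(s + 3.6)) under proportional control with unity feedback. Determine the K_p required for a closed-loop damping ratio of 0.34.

Closed-loop characteristic equation: s² + 3.6s + K_p·8.8 = 0.
So ω_n = √(8.8K_p) and 2ζω_n = 3.6, giving ζ = 3.6/(2√(8.8K_p)).
Setting ζ = 0.34: √(8.8K_p) = 3.6/(2·0.34) = 5.294, so K_p = 28.03/8.8 = 3.18.

K_p = 3.18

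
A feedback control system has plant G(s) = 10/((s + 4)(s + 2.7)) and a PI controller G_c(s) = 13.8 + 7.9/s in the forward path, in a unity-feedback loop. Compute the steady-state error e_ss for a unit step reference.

The open loop G_c(s)G(s) has a pole at the origin (type 1), so the static position error constant is infinite and e_ss = 1/(1+∞) = 0.

0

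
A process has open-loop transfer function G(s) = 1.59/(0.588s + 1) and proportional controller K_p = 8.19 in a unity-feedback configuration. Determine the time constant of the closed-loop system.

τ = 0.0419 s

Closed loop: T(s) = K_p·G/(1+K_p·G) = 13.02/(0.588s + 1 + 13.02), with pole at s = −(1 + 13.02)/0.588 = −23.85.
Closed-loop time constant τ = 1/23.85 = 0.0419 s.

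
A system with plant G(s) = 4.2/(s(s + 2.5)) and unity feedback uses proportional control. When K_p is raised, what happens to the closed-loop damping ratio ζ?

ζ = 2.5/(2√(4.2K_p)); increasing K_p raises the denominator, so ζ falls.

decrease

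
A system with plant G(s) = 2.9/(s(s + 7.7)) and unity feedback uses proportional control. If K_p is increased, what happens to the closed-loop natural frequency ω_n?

ω_n = √(2.9·K_p), which grows with K_p.

increase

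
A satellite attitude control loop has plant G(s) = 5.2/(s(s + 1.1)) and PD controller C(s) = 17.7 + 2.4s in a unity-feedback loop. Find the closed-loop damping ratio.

Forward path: (17.7 + 2.4s)·5.2/(s(s+1.1)). The closed-loop characteristic equation is s² + (1.1 + 5.2·2.4)s + 5.2·17.7 = 0.
That is s² + 13.58s + 92.04 = 0, so ω_n = 9.594 rad/s and ζ = 13.58/(2·9.594) = 0.7078.

ζ = 0.708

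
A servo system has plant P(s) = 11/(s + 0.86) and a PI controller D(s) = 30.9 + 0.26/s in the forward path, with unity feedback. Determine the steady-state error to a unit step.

0

The open loop D(s)P(s) has a pole at the origin (type 1), so the static position error constant is infinite and e_ss = 1/(1+∞) = 0.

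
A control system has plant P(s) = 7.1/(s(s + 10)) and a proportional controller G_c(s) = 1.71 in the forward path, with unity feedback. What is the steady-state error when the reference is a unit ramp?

0.824

The loop has one pole at the origin (type 1). Velocity error constant K_v = lim_{s→0} s·G_c(s)P(s) = 1.71·7.1/10 = 1.214.
Steady-state error to a unit ramp: e_ss = 1/K_v = 0.824.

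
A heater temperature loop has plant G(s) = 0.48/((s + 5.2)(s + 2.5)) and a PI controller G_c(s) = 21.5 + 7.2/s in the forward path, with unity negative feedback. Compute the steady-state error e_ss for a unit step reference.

0

The open loop G_c(s)G(s) has a pole at the origin (type 1), so the static position error constant is infinite and e_ss = 1/(1+∞) = 0.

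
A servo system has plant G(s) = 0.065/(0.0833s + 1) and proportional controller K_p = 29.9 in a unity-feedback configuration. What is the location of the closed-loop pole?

s = -35.34

Closed loop: T(s) = K_p·G/(1+K_p·G) = 1.944/(0.0833s + 1 + 1.944), with pole at s = −(1 + 1.944)/0.0833 = −35.34.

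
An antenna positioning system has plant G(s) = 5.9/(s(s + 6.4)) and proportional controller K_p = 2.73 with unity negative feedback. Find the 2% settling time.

The closed-loop denominator s² + 6.4s + 16.11 gives ω_n = √16.11 = 4.013 and ζ = 6.4/(2ω_n) = 0.7973.
2% settling time T_s ≈ 4/(ζω_n) = 4/3.2 = 1.25 s.

T_s ≈ 1.25 s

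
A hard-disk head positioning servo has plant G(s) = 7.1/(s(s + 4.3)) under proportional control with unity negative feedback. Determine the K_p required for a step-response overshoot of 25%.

K_p = 3.99

From %OS = 100·exp(−πζ/√(1−ζ²)) = 25%, ζ = −ln(0.25)/√(π²+ln²(0.25)) = 0.4037.
Characteristic equation s² + 4.3s + 7.1K_p = 0 gives ζ = 4.3/(2√(7.1K_p)).
Setting ζ = 0.4037: √(7.1K_p) = 4.3/(2·0.4037) = 5.326, so K_p = 28.36/7.1 = 3.99.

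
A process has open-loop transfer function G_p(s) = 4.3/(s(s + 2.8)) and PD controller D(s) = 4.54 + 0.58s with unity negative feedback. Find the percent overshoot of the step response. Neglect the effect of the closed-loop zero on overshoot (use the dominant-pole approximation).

Forward path: (4.54 + 0.58s)·4.3/(s(s+2.8)). The closed-loop characteristic equation is s² + (2.8 + 4.3·0.58)s + 4.3·4.54 = 0.
That is s² + 5.294s + 19.52 = 0, so ω_n = 4.418 rad/s and ζ = 5.294/(2·4.418) = 0.5991.
%OS = 100·exp(−πζ/√(1−ζ²)) = 9.53%.

9.53%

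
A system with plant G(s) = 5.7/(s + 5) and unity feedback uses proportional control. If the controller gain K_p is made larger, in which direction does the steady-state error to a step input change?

decrease

e_ss = 1/(1 + K_p·G(0)); a larger K_p raises the denominator, so e_ss decreases.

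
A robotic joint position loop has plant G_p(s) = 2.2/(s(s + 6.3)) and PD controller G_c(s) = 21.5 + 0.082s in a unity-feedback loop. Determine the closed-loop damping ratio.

ζ = 0.471

Forward path: (21.5 + 0.082s)·2.2/(s(s+6.3)). The closed-loop characteristic equation is s² + (6.3 + 2.2·0.082)s + 2.2·21.5 = 0.
That is s² + 6.48s + 47.3 = 0, so ω_n = 6.877 rad/s and ζ = 6.48/(2·6.877) = 0.4711.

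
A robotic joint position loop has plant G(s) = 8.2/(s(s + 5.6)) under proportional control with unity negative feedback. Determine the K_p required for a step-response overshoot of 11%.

K_p = 2.89

From %OS = 100·exp(−πζ/√(1−ζ²)) = 11%, ζ = −ln(0.11)/√(π²+ln²(0.11)) = 0.5749.
Characteristic equation s² + 5.6s + 8.2K_p = 0 gives ζ = 5.6/(2√(8.2K_p)).
Setting ζ = 0.5749: √(8.2K_p) = 5.6/(2·0.5749) = 4.871, so K_p = 23.72/8.2 = 2.89.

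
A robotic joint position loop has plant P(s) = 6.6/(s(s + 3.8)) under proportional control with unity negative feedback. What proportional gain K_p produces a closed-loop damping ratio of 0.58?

Closed-loop characteristic equation: s² + 3.8s + K_p·6.6 = 0.
So ω_n = √(6.6K_p) and 2ζω_n = 3.8, giving ζ = 3.8/(2√(6.6K_p)).
Setting ζ = 0.58: √(6.6K_p) = 3.8/(2·0.58) = 3.276, so K_p = 10.73/6.6 = 1.63.

K_p = 1.63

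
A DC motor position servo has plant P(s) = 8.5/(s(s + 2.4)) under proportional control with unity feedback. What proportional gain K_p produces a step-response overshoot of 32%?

From %OS = 100·exp(−πζ/√(1−ζ²)) = 32%, ζ = −ln(0.32)/√(π²+ln²(0.32)) = 0.341.
Characteristic equation s² + 2.4s + 8.5K_p = 0 gives ζ = 2.4/(2√(8.5K_p)).
Setting ζ = 0.341: √(8.5K_p) = 2.4/(2·0.341) = 3.519, so K_p = 12.39/8.5 = 1.46.

K_p = 1.46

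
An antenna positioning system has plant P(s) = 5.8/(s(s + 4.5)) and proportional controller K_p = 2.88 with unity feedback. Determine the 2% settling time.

T_s ≈ 1.78 s

From 1 + K_pP(s) = 0: s² + 4.5s + 16.7 = 0 ⇒ ω_n = 4.087, ζ = 0.5505.
2% settling time T_s ≈ 4/(ζω_n) = 4/2.25 = 1.78 s.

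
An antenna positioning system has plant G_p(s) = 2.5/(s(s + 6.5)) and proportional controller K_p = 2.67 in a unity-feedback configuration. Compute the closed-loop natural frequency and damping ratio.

ω_n = 2.58 rad/s, ζ = 1.26

With unity feedback the closed-loop characteristic equation is s² + 6.5s + 2.67·2.5 = s² + 6.5s + 6.675 = 0.
Matching s² + 2ζω_n s + ω_n²: ω_n = √6.675 = 2.584 rad/s and 2ζω_n = 6.5, so ζ = 6.5/(2·2.584) = 1.26.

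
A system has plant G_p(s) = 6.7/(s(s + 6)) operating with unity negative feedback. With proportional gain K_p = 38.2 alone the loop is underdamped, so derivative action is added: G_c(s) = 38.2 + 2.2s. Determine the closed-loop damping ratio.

Forward path: (38.2 + 2.2s)·6.7/(s(s+6)). The closed-loop characteristic equation is s² + (6 + 6.7·2.2)s + 6.7·38.2 = 0.
That is s² + 20.74s + 255.9 = 0, so ω_n = 16 rad/s and ζ = 20.74/(2·16) = 0.6482.

ζ = 0.648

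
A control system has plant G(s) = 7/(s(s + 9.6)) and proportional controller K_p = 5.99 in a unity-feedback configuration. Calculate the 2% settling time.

The closed-loop denominator s² + 9.6s + 41.93 gives ω_n = √41.93 = 6.475 and ζ = 9.6/(2ω_n) = 0.7413.
2% settling time T_s ≈ 4/(ζω_n) = 4/4.8 = 0.833 s.

T_s ≈ 0.833 s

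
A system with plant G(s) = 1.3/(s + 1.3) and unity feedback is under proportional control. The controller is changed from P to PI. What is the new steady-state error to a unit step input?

The integrator makes K_pos = lim_{s→0} C(s)G(s) infinite, so e_ss = 1/(1+K_pos) = 0.

0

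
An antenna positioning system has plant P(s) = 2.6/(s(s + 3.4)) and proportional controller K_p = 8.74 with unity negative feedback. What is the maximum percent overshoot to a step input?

30.1%

From 1 + K_pP(s) = 0: s² + 3.4s + 22.72 = 0 ⇒ ω_n = 4.767, ζ = 0.3566.
%OS = 100·exp(−πζ/√(1−ζ²)) = 100·exp(−π·0.3566/√0.8728) = 30.1%.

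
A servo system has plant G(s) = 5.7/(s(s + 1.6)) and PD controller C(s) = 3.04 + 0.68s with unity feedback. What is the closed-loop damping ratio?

ζ = 0.658

Forward path: (3.04 + 0.68s)·5.7/(s(s+1.6)). The closed-loop characteristic equation is s² + (1.6 + 5.7·0.68)s + 5.7·3.04 = 0.
That is s² + 5.476s + 17.33 = 0, so ω_n = 4.163 rad/s and ζ = 5.476/(2·4.163) = 0.6577.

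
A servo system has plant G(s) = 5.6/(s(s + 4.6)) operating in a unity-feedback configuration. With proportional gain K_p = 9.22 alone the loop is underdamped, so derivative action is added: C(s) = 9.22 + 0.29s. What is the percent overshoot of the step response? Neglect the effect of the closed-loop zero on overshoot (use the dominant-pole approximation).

Forward path: (9.22 + 0.29s)·5.6/(s(s+4.6)). The closed-loop characteristic equation is s² + (4.6 + 5.6·0.29)s + 5.6·9.22 = 0.
That is s² + 6.224s + 51.63 = 0, so ω_n = 7.186 rad/s and ζ = 6.224/(2·7.186) = 0.4331.
%OS = 100·exp(−πζ/√(1−ζ²)) = 22.1%.

22.1%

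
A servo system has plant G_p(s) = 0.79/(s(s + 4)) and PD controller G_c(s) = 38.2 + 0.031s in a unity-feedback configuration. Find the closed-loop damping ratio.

Forward path: (38.2 + 0.031s)·0.79/(s(s+4)). The closed-loop characteristic equation is s² + (4 + 0.79·0.031)s + 0.79·38.2 = 0.
That is s² + 4.024s + 30.18 = 0, so ω_n = 5.493 rad/s and ζ = 4.024/(2·5.493) = 0.3663.

ζ = 0.366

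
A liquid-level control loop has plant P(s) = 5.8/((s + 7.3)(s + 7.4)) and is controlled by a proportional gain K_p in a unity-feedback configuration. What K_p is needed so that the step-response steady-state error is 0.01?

The loop is type 0, so e_ss(step) = 1/(1 + K_pos) with K_pos = K_p·P(0).
P(0) = 0.1074. Require 1/(1 + K_p·0.1074) = 0.01, so 1 + 0.1074·K_p = 100.
K_p = (100 − 1)/0.1074 = 922.

K_p = 922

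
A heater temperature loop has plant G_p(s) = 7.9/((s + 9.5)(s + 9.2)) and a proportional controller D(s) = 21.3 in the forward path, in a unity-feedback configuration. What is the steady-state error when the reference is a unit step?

The loop is type 0. Static position error constant K_pos = D(0)·G_p(0) = 21.3·0.09039 = 1.925.
Steady-state error to a unit step: e_ss = 1/(1+K_pos) = 1/2.925 = 0.342.

0.342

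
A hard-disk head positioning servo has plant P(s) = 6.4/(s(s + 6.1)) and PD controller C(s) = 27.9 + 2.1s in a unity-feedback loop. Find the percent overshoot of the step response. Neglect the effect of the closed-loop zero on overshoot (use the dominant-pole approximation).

Forward path: (27.9 + 2.1s)·6.4/(s(s+6.1)). The closed-loop characteristic equation is s² + (6.1 + 6.4·2.1)s + 6.4·27.9 = 0.
That is s² + 19.54s + 178.6 = 0, so ω_n = 13.36 rad/s and ζ = 19.54/(2·13.36) = 0.7311.
%OS = 100·exp(−πζ/√(1−ζ²)) = 3.45%.

3.45%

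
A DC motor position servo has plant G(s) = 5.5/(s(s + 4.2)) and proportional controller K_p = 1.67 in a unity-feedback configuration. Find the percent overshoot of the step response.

The closed-loop denominator s² + 4.2s + 9.185 gives ω_n = √9.185 = 3.031 and ζ = 4.2/(2ω_n) = 0.6929.
%OS = 100·exp(−πζ/√(1−ζ²)) = 100·exp(−π·0.6929/√0.5199) = 4.88%.

4.88%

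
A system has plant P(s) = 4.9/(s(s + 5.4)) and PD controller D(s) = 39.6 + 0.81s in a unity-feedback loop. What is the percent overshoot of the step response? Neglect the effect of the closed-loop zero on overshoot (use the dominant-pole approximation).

32.6%

Forward path: (39.6 + 0.81s)·4.9/(s(s+5.4)). The closed-loop characteristic equation is s² + (5.4 + 4.9·0.81)s + 4.9·39.6 = 0.
That is s² + 9.369s + 194 = 0, so ω_n = 13.93 rad/s and ζ = 9.369/(2·13.93) = 0.3363.
%OS = 100·exp(−πζ/√(1−ζ²)) = 32.6%.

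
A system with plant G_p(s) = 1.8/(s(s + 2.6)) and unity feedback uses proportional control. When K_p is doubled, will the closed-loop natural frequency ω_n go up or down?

increase

ω_n = √(1.8·K_p), which grows with K_p.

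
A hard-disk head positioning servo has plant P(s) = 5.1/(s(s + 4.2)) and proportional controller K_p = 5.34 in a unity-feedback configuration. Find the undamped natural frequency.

The closed-loop denominator is s(s+4.2) + 5.34·5.1 = s² + 4.2s + 27.23.
Matching s² + 2ζω_n s + ω_n²: ω_n = √27.23 = 5.219 rad/s and 2ζω_n = 4.2, so ζ = 4.2/(2·5.219) = 0.402.

ω_n = 5.22 rad/s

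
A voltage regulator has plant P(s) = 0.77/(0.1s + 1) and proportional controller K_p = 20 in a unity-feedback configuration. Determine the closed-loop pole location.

Closed loop: T(s) = K_p·P/(1+K_p·P) = 15.4/(0.1s + 1 + 15.4), with pole at s = −(1 + 15.4)/0.1 = −164.

s = -164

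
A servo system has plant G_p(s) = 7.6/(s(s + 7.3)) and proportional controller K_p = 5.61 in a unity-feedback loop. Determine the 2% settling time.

T_s ≈ 1.1 s

From 1 + K_pG_p(s) = 0: s² + 7.3s + 42.64 = 0 ⇒ ω_n = 6.53, ζ = 0.559.
2% settling time T_s ≈ 4/(ζω_n) = 4/3.65 = 1.1 s.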